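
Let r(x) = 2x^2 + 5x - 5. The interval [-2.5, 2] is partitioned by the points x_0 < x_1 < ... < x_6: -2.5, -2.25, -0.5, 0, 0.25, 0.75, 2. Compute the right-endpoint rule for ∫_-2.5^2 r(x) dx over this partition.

-1

Subinterval widths: 0.25, 1.75, 0.5, 0.25, 0.5, 1.25.
Right endpoints: -2.25, -0.5, 0, 0.25, 0.75, 2.
r(-2.25) = -6.125, r(-0.5) = -7, r(0) = -5, r(0.25) = -3.625, r(0.75) = -0.125, r(2) = 13.
Sum = Σ Δx_i · r(x_i).
Sum = -1.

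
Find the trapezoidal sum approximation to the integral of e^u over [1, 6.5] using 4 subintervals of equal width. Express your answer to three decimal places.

Δu = (6.5 − 1)/4 = 1.375.
f(1) ≈ 2.718, f(2.375) ≈ 10.751, f(3.75) ≈ 42.521, f(5.125) ≈ 168.174, f(6.5) ≈ 665.142.
T_4 = (Δu/2)·[f(u_0) + 2f(u_1) + 2f(u_2) + 2f(u_3) + f(u_4)].
Sum ≈ 763.642.

763.642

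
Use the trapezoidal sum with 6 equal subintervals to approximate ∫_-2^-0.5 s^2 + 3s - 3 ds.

-7.484375

Δs = (-0.5 − (-2))/6 = 0.25.
f(-2) = -5, f(-1.75) = -5.1875, f(-1.5) = -5.25, f(-1.25) = -5.1875, f(-1) = -5, f(-0.75) = -4.6875, f(-0.5) = -4.25.
T_6 = (Δs/2)·[f(s_0) + 2f(s_1) + ... + 2f(s_{5}) + f(s_6)].
Sum = -7.484375.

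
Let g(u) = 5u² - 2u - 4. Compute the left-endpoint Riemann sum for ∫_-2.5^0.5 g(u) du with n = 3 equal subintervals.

40.75

Δu = (0.5 − (-2.5))/3 = 1.
Left endpoints: -2.5, -1.5, -0.5.
g(-2.5) = 32.25, g(-1.5) = 10.25, g(-0.5) = -1.75.
Sum = Δu · [g(-2.5) + g(-1.5) + g(-0.5)].
Sum = 40.75.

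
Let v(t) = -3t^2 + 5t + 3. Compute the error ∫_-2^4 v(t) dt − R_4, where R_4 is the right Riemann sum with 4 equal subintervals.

Exact integral: ∫_-2^4 v(t) dt = -24.
R_4 = -35.25.
Error = -24 − (-35.25) = 11.25.

11.25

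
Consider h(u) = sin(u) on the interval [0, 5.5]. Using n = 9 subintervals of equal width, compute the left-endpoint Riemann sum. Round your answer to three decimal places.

Δu = (5.5 − 0)/9 = 11/18.
Left endpoints: 0, 11/18, 11/9, 11/6, 22/9, 55/18, 11/3, 77/18, 44/9.
h(0) ≈ 0.000, h(11/18) ≈ 0.574, h(11/9) ≈ 0.940, h(11/6) ≈ 0.966, h(22/9) ≈ 0.642, h(55/18) ≈ 0.086, h(11/3) ≈ -0.501, h(77/18) ≈ -0.907, h(44/9) ≈ -0.984.
Sum = Δu · [h(0) + h(11/18) + h(11/9) + ...].
Sum ≈ 0.498.

0.498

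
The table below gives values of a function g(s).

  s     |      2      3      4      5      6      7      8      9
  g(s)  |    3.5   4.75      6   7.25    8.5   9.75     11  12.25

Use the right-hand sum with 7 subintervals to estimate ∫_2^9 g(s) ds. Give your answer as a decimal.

Δs = 1.
Sum = 1·[4.75 + 6 + 7.25 + 8.5 + 9.75 + 11 + 12.25] = 59.5.

59.5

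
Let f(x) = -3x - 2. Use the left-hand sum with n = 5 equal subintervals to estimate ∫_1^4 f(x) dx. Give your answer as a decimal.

Δx = (4 − 1)/5 = 0.6.
Left endpoints: 1, 1.6, 2.2, 2.8, 3.4.
f(1) = -5, f(1.6) = -6.8, f(2.2) = -8.6, f(2.8) = -10.4, f(3.4) = -12.2.
Sum = Δx · [f(1) + f(1.6) + f(2.2) + f(2.8) + f(3.4)].
Sum = -25.8.

-25.8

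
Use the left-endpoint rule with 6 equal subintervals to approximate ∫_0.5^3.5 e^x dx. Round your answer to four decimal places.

Δx = (3.5 − 0.5)/6 = 0.5.
Left endpoints: 0.5, 1, 1.5, 2, 2.5, 3.
f(0.5) ≈ 1.6487, f(1) ≈ 2.7183, f(1.5) ≈ 4.4817, f(2) ≈ 7.3891, f(2.5) ≈ 12.1825, f(3) ≈ 20.0855.
Sum = Δx · [f(0.5) + f(1) + f(1.5) + ...].
Sum ≈ 24.2529.

24.2529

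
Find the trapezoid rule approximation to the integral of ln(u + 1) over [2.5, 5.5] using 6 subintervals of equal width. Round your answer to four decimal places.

4.7793

Δu = (5.5 − 2.5)/6 = 0.5.
f(2.5) ≈ 1.2528, f(3) ≈ 1.3863, f(3.5) ≈ 1.5041, f(4) ≈ 1.6094, f(4.5) ≈ 1.7047, f(5) ≈ 1.7918, f(5.5) ≈ 1.8718.
T_6 = (Δu/2)·[f(u_0) + 2f(u_1) + ... + 2f(u_{5}) + f(u_6)].
Sum ≈ 4.7793.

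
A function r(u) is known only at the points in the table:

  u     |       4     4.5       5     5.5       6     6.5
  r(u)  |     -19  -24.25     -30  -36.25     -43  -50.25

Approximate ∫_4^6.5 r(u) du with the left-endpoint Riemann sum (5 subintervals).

Δu = 0.5.
Sum = 0.5·[(-19) + (-24.25) + (-30) + (-36.25) + (-43)] = -76.25.

-76.25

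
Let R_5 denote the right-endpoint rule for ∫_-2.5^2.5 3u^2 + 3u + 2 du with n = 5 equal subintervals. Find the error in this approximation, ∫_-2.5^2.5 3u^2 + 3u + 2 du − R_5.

Exact integral: ∫_-2.5^2.5 f(u) du = 41.25.
R_5 = 51.25.
Error = 41.25 − 51.25 = -10.

-10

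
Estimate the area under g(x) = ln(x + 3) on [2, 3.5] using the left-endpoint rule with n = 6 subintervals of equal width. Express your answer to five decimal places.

Δx = (3.5 − 2)/6 = 0.25.
Left endpoints: 2, 2.25, 2.5, 2.75, 3, 3.25.
g(2) ≈ 1.60944, g(2.25) ≈ 1.65823, g(2.5) ≈ 1.70475, g(2.75) ≈ 1.74920, g(3) ≈ 1.79176, g(3.25) ≈ 1.83258.
Sum = Δx · [g(2) + g(2.25) + g(2.5) + ...].
Sum ≈ 2.58649.

2.58649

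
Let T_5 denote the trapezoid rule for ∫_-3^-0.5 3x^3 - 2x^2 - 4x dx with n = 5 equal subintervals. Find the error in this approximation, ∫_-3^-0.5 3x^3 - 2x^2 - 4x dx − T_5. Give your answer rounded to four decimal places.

1.8490

Exact integral: ∫_-3^-0.5 f(x) dx ≈ -61.119792.
T_5 = -62.96875.
Error ≈ -61.119792 − (-62.96875) ≈ 1.8490.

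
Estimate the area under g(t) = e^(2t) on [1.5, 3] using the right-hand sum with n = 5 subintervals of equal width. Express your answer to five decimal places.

254.88906

Δt = (3 − 1.5)/5 = 0.3.
Right endpoints: 1.8, 2.1, 2.4, 2.7, 3.
g(1.8) ≈ 36.59823, g(2.1) ≈ 66.68633, g(2.4) ≈ 121.51042, g(2.7) ≈ 221.40642, g(3) ≈ 403.42879.
Sum = Δt · [g(1.8) + g(2.1) + g(2.4) + g(2.7) + g(3)].
Sum ≈ 254.88906.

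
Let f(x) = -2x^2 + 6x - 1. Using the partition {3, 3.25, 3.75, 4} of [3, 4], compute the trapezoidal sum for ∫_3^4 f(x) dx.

-4.71875

Subinterval widths: 0.25, 0.5, 0.25.
f(3) = -1, f(3.25) = -2.625, f(3.75) = -6.625, f(4) = -9.
On each subinterval the trapezoid contributes (Δx_i/2)·[f(x_{i-1}) + f(x_i)].
Sum = -4.71875.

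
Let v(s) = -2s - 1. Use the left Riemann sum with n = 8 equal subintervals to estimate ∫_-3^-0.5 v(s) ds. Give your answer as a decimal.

7.03125

Δs = (-0.5 − (-3))/8 = 0.3125.
Left endpoints: -3, -2.6875, -2.375, -2.0625, -1.75, -1.4375, -1.125, -0.8125.
v(-3) = 5, v(-2.6875) = 4.375, v(-2.375) = 3.75, v(-2.0625) = 3.125, v(-1.75) = 2.5, v(-1.4375) = 1.875, v(-1.125) = 1.25, v(-0.8125) = 0.625.
Sum = Δs · [v(-3) + v(-2.6875) + v(-2.375) + ...].
Sum = 7.03125.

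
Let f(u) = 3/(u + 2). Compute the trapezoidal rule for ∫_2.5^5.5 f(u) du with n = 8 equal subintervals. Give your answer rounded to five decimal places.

Δu = (5.5 − 2.5)/8 = 0.375.
f(2.5) = 2/3, f(2.875) = 8/13, f(3.25) = 4/7, f(3.625) = 8/15, f(4) = 0.5, f(4.375) = 8/17, f(4.75) = 4/9, f(5.125) = 8/19, f(5.5) = 0.4.
T_8 = (Δu/2)·[f(u_0) + 2f(u_1) + ... + 2f(u_{7}) + f(u_8)].
Sum ≈ 1.53359.

1.53359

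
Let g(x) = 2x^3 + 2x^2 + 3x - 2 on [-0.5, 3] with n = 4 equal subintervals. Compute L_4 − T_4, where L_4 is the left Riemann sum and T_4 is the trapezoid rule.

L_4 ≈ 32.935547.
T_4 ≈ 68.919922.
L_4 − T_4 = -35.984375.

-35.984375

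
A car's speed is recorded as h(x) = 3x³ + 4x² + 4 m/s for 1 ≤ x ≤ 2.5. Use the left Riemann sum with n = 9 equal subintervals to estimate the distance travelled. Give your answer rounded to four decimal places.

48.7778

Δx = (2.5 − 1)/9 = 1/6.
Left endpoints: 1, 7/6, 4/3, 1.5, 5/3, 11/6, 2, 13/6, 7/3.
h(1) = 11, h(7/6) = 341/24, h(4/3) = 164/9, h(1.5) = 23.125, h(5/3) = 29, h(11/6) = 2587/72, h(2) = 44, h(13/6) = 1279/24, h(7/3) = 575/9.
Sum = Δx · [h(1) + h(7/6) + h(4/3) + ...].
Sum ≈ 48.7778.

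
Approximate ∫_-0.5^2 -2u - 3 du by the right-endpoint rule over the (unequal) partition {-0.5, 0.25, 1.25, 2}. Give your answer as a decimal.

-13.375

Subinterval widths: 0.75, 1, 0.75.
Right endpoints: 0.25, 1.25, 2.
f(0.25) = -3.5, f(1.25) = -5.5, f(2) = -7.
Sum = Σ Δu_i · f(u_i).
Sum = -13.375.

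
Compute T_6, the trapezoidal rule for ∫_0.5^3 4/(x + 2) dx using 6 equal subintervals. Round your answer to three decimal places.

2.780

Δx = (3 − 0.5)/6 = 5/12.
f(0.5) = 1.6, f(11/12) = 48/35, f(4/3) = 1.2, f(1.75) = 16/15, f(13/6) = 0.96, f(31/12) = 48/55, f(3) = 0.8.
T_6 = (Δx/2)·[f(x_0) + 2f(x_1) + ... + 2f(x_{5}) + f(x_6)].
Sum ≈ 2.780.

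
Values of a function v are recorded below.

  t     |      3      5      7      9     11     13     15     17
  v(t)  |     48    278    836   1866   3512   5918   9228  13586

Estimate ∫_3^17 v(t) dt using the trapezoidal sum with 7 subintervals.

Δt = 2.
T_7 = (2/2)·[48 + 2·278 + 2·836 + 2·1866 + 2·3512 + 2·5918 + 2·9228 + 13586] = 56910.

56910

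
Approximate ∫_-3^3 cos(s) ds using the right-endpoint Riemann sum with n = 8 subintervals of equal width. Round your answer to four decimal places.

0.2689

Δs = (3 − (-3))/8 = 0.75.
Right endpoints: -2.25, -1.5, -0.75, 0, 0.75, 1.5, 2.25, 3.
f(-2.25) ≈ -0.6282, f(-1.5) ≈ 0.0707, f(-0.75) ≈ 0.7317, f(0) ≈ 1.0000, f(0.75) ≈ 0.7317, f(1.5) ≈ 0.0707, f(2.25) ≈ -0.6282, f(3) ≈ -0.9900.
Sum = Δs · [f(-2.25) + f(-1.5) + f(-0.75) + ...].
Sum ≈ 0.2689.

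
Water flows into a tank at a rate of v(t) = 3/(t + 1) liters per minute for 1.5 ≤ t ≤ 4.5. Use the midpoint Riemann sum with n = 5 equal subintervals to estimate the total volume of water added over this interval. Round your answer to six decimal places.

2.359727

Δt = (4.5 − 1.5)/5 = 0.6.
Midpoints: 1.8, 2.4, 3, 3.6, 4.2.
v(1.8) = 15/14, v(2.4) = 15/17, v(3) = 0.75, v(3.6) = 15/23, v(4.2) = 15/26.
Sum = Δt · [v(1.8) + v(2.4) + v(3) + v(3.6) + v(4.2)].
Sum ≈ 2.359727.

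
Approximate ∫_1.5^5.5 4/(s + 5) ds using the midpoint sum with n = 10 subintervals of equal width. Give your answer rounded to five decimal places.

1.91790

Δs = (5.5 − 1.5)/10 = 0.4.
Midpoints: 1.7, 2.1, 2.5, 2.9, 3.3, 3.7, 4.1, 4.5, 4.9, 5.3.
f(1.7) = 40/67, f(2.1) = 40/71, f(2.5) = 8/15, f(2.9) = 40/79, f(3.3) = 40/83, f(3.7) = 40/87, f(4.1) = 40/91, f(4.5) = 8/19, f(4.9) = 40/99, f(5.3) = 40/103.
Sum = Δs · [f(1.7) + f(2.1) + f(2.5) + ...].
Sum ≈ 1.91790.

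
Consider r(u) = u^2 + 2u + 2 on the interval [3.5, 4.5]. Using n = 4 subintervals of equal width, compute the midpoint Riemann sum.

Δu = (4.5 − 3.5)/4 = 0.25.
Midpoints: 3.625, 3.875, 4.125, 4.375.
r(3.625) = 22.390625, r(3.875) = 24.765625, r(4.125) = 27.265625, r(4.375) = 29.890625.
Sum = Δu · [r(3.625) + r(3.875) + r(4.125) + r(4.375)].
Sum = 26.078125.

26.078125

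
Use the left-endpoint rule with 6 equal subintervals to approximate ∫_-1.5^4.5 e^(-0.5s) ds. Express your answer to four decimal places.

5.1125

Δs = (4.5 − (-1.5))/6 = 1.
Left endpoints: -1.5, -0.5, 0.5, 1.5, 2.5, 3.5.
f(-1.5) ≈ 2.1170, f(-0.5) ≈ 1.2840, f(0.5) ≈ 0.7788, f(1.5) ≈ 0.4724, f(2.5) ≈ 0.2865, f(3.5) ≈ 0.1738.
Sum = Δs · [f(-1.5) + f(-0.5) + f(0.5) + ...].
Sum ≈ 5.1125.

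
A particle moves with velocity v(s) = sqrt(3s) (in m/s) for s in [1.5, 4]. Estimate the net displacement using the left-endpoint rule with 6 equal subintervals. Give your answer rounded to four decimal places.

Δs = (4 − 1.5)/6 = 5/12.
Left endpoints: 1.5, 23/12, 7/3, 2.75, 19/6, 43/12.
v(1.5) ≈ 2.1213, v(23/12) ≈ 2.3979, v(7/3) ≈ 2.6458, v(2.75) ≈ 2.8723, v(19/6) ≈ 3.0822, v(43/12) ≈ 3.2787.
Sum = Δs · [v(1.5) + v(23/12) + v(7/3) + ...].
Sum ≈ 6.8326.

6.8326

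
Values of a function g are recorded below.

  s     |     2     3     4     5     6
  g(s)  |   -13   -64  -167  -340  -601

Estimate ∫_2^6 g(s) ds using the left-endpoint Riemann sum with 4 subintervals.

Δs = 1.
Sum = 1·[(-13) + (-64) + (-167) + (-340)] = -584.

-584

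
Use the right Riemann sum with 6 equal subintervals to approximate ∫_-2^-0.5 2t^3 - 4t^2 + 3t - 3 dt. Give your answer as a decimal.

Δt = (-0.5 − (-2))/6 = 0.25.
Right endpoints: -1.75, -1.5, -1.25, -1, -0.75, -0.5.
f(-1.75) = -31.21875, f(-1.5) = -23.25, f(-1.25) = -16.90625, f(-1) = -12, f(-0.75) = -8.34375, f(-0.5) = -5.75.
Sum = Δt · [f(-1.75) + f(-1.5) + f(-1.25) + ...].
Sum = -24.3671875.

-24.3671875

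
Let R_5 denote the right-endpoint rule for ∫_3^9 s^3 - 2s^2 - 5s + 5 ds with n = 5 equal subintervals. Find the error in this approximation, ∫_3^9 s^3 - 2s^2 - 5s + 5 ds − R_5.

-339.84

Exact integral: ∫_3^9 f(s) ds = 1002.
R_5 = 1341.84.
Error = 1002 − 1341.84 = -339.84.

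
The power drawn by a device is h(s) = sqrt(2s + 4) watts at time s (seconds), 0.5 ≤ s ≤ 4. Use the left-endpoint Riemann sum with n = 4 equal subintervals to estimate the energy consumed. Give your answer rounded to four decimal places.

Δs = (4 − 0.5)/4 = 0.875.
Left endpoints: 0.5, 1.375, 2.25, 3.125.
h(0.5) ≈ 2.2361, h(1.375) ≈ 2.5981, h(2.25) ≈ 2.9155, h(3.125) ≈ 3.2016.
Sum = Δs · [h(0.5) + h(1.375) + h(2.25) + h(3.125)].
Sum ≈ 9.5823.

9.5823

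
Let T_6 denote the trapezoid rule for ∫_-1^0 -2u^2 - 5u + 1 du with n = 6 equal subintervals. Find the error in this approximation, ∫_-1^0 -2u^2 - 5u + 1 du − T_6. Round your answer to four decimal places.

Exact integral: ∫_-1^0 f(u) du ≈ 2.833333.
T_6 ≈ 2.824074.
Error ≈ 2.833333 − 2.824074 ≈ 0.0093.

0.0093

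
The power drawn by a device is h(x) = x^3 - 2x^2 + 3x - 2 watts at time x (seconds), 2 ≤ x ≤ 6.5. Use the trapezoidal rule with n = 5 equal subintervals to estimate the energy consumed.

Δx = (6.5 − 2)/5 = 0.9.
h(2) = 4, h(2.9) = 14.269, h(3.8) = 35.392, h(4.7) = 71.743, h(5.6) = 127.696, h(6.5) = 207.625.
T_5 = (Δx/2)·[h(x_0) + 2h(x_1) + ... + 2h(x_{4}) + h(x_5)].
Sum = 319.42125.

319.42125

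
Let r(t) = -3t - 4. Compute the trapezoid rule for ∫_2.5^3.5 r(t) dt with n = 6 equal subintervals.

Δt = (3.5 − 2.5)/6 = 1/6.
r(2.5) = -11.5, r(8/3) = -12, r(17/6) = -12.5, r(3) = -13, r(19/6) = -13.5, r(10/3) = -14, r(3.5) = -14.5.
T_6 = (Δt/2)·[r(t_0) + 2r(t_1) + ... + 2r(t_{5}) + r(t_6)].
Sum = -13.

-13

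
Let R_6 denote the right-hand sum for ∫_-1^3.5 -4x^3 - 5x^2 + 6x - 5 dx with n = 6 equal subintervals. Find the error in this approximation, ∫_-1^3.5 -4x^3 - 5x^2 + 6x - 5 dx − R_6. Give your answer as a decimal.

85.21875

Exact integral: ∫_-1^3.5 f(x) dx = -210.9375.
R_6 = -296.15625.
Error = -210.9375 − (-296.15625) = 85.21875.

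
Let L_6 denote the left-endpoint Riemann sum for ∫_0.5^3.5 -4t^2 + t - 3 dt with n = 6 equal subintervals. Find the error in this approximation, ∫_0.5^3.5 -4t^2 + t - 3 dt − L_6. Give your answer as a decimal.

-10.75

Exact integral: ∫_0.5^3.5 f(t) dt = -60.
L_6 = -49.25.
Error = -60 − (-49.25) = -10.75.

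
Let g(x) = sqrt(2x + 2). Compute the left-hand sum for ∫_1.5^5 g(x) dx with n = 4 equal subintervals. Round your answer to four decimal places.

Δx = (5 − 1.5)/4 = 0.875.
Left endpoints: 1.5, 2.375, 3.25, 4.125.
g(1.5) ≈ 2.2361, g(2.375) ≈ 2.5981, g(3.25) ≈ 2.9155, g(4.125) ≈ 3.2016.
Sum = Δx · [g(1.5) + g(2.375) + g(3.25) + g(4.125)].
Sum ≈ 9.5823.

9.5823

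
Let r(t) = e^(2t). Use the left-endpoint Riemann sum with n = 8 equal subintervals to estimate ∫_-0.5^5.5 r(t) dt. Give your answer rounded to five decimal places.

Δt = (5.5 − (-0.5))/8 = 0.75.
Left endpoints: -0.5, 0.25, 1, 1.75, 2.5, 3.25, 4, 4.75.
r(-0.5) ≈ 0.36788, r(0.25) ≈ 1.64872, r(1) ≈ 7.38906, r(1.75) ≈ 33.11545, r(2.5) ≈ 148.41316, r(3.25) ≈ 665.14163, r(4) ≈ 2980.95799, r(4.75) ≈ 13359.72683.
Sum = Δt · [r(-0.5) + r(0.25) + r(1) + ...].
Sum ≈ 12897.57054.

12897.57054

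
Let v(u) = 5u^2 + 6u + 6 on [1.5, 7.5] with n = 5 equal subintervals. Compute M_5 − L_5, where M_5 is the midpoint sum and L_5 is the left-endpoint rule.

172.8

M_5 = 891.9.
L_5 = 719.1.
M_5 − L_5 = 172.8.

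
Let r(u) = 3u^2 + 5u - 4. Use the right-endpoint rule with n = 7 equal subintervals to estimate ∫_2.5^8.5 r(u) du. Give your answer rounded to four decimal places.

Δu = (8.5 − 2.5)/7 = 6/7.
Right endpoints: 47/14, 59/14, 71/14, 83/14, 95/14, 107/14, 8.5.
r(47/14) = 9133/196, r(59/14) = 13789/196, r(71/14) = 19309/196, r(83/14) = 25693/196, r(95/14) = 32941/196, r(107/14) = 41053/196, r(8.5) = 255.25.
Sum = Δu · [r(47/14) + r(59/14) + r(71/14) + ...].
Sum ≈ 839.4184.

839.4184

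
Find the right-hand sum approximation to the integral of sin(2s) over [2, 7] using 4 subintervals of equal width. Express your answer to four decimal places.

Δs = (7 − 2)/4 = 1.25.
Right endpoints: 3.25, 4.5, 5.75, 7.
f(3.25) ≈ 0.2151, f(4.5) ≈ 0.4121, f(5.75) ≈ -0.8755, f(7) ≈ 0.9906.
Sum = Δs · [f(3.25) + f(4.5) + f(5.75) + f(7)].
Sum ≈ 0.9280.

0.9280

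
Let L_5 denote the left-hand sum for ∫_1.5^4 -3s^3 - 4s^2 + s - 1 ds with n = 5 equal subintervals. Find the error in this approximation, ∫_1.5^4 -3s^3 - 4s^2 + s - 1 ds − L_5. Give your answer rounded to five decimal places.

-55.59896

Exact integral: ∫_1.5^4 f(s) ds ≈ -264.6614583.
L_5 = -209.0625.
Error ≈ -264.6614583 − (-209.0625) ≈ -55.59896.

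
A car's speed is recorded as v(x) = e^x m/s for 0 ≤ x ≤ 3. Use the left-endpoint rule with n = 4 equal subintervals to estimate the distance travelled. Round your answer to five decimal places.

Δx = (3 − 0)/4 = 0.75.
Left endpoints: 0, 0.75, 1.5, 2.25.
v(0) ≈ 1.00000, v(0.75) ≈ 2.11700, v(1.5) ≈ 4.48169, v(2.25) ≈ 9.48774.
Sum = Δx · [v(0) + v(0.75) + v(1.5) + v(2.25)].
Sum ≈ 12.81482.

12.81482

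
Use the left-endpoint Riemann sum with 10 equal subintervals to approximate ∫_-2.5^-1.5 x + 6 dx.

Δx = (-1.5 − (-2.5))/10 = 0.1.
Left endpoints: -2.5, -2.4, -2.3, -2.2, -2.1, -2, -1.9, -1.8, -1.7, -1.6.
f(-2.5) = 3.5, f(-2.4) = 3.6, f(-2.3) = 3.7, f(-2.2) = 3.8, f(-2.1) = 3.9, f(-2) = 4, f(-1.9) = 4.1, f(-1.8) = 4.2, f(-1.7) = 4.3, f(-1.6) = 4.4.
Sum = Δx · [f(-2.5) + f(-2.4) + f(-2.3) + ...].
Sum = 3.95.

3.95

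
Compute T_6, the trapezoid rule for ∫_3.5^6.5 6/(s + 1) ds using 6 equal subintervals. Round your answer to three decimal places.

3.069

Δs = (6.5 − 3.5)/6 = 0.5.
f(3.5) = 4/3, f(4) = 1.2, f(4.5) = 12/11, f(5) = 1, f(5.5) = 12/13, f(6) = 6/7, f(6.5) = 0.8.
T_6 = (Δs/2)·[f(s_0) + 2f(s_1) + ... + 2f(s_{5}) + f(s_6)].
Sum ≈ 3.069.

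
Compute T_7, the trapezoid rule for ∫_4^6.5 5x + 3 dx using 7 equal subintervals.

73.125

Δx = (6.5 − 4)/7 = 5/14.
f(4) = 23, f(61/14) = 347/14, f(33/7) = 186/7, f(71/14) = 397/14, f(38/7) = 211/7, f(81/14) = 447/14, f(43/7) = 236/7, f(6.5) = 35.5.
T_7 = (Δx/2)·[f(x_0) + 2f(x_1) + ... + 2f(x_{6}) + f(x_7)].
Sum = 73.125.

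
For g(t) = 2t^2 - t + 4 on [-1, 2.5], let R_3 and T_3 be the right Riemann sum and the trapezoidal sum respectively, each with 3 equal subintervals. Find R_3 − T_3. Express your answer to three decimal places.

R_3 ≈ 28.12963.
T_3 ≈ 24.04630.
R_3 − T_3 ≈ 4.083.

4.083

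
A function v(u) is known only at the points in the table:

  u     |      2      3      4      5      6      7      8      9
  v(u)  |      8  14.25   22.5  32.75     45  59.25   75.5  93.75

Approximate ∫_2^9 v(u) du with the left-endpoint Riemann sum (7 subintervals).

257.25

Δu = 1.
Sum = 1·[8 + 14.25 + 22.5 + 32.75 + 45 + 59.25 + 75.5] = 257.25.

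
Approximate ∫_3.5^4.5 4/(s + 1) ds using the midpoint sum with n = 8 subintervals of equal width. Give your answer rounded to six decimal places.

Δs = (4.5 − 3.5)/8 = 0.125.
Midpoints: 3.5625, 3.6875, 3.8125, 3.9375, 4.0625, 4.1875, 4.3125, 4.4375.
f(3.5625) = 64/73, f(3.6875) = 64/75, f(3.8125) = 64/77, f(3.9375) = 64/79, f(4.0625) = 64/81, f(4.1875) = 64/83, f(4.3125) = 64/85, f(4.4375) = 64/87.
Sum = Δs · [f(3.5625) + f(3.6875) + f(3.8125) + ...].
Sum ≈ 0.802640.

0.802640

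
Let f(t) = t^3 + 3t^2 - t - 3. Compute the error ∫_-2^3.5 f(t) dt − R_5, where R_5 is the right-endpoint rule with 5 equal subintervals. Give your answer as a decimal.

Exact integral: ∫_-2^3.5 f(t) dt = 63.765625.
R_5 = 108.1575.
Error = 63.765625 − 108.1575 = -44.391875.

-44.391875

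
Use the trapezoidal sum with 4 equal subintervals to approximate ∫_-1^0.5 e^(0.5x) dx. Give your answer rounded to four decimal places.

1.3590

Δx = (0.5 − (-1))/4 = 0.375.
f(-1) ≈ 0.6065, f(-0.625) ≈ 0.7316, f(-0.25) ≈ 0.8825, f(0.125) ≈ 1.0645, f(0.5) ≈ 1.2840.
T_4 = (Δx/2)·[f(x_0) + 2f(x_1) + 2f(x_2) + 2f(x_3) + f(x_4)].
Sum ≈ 1.3590.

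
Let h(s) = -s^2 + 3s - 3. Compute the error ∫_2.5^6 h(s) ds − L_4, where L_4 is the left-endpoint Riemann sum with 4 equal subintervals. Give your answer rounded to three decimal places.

-7.975

Exact integral: ∫_2.5^6 h(s) ds ≈ -32.66667.
L_4 = -24.69140625.
Error ≈ -32.66667 − (-24.69140625) ≈ -7.975.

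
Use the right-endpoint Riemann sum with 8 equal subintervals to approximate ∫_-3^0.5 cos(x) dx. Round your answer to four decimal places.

1.0191

Δx = (0.5 − (-3))/8 = 0.4375.
Right endpoints: -2.5625, -2.125, -1.6875, -1.25, -0.8125, -0.375, 0.0625, 0.5.
f(-2.5625) ≈ -0.8370, f(-2.125) ≈ -0.5263, f(-1.6875) ≈ -0.1164, f(-1.25) ≈ 0.3153, f(-0.8125) ≈ 0.6877, f(-0.375) ≈ 0.9305, f(0.0625) ≈ 0.9980, f(0.5) ≈ 0.8776.
Sum = Δx · [f(-2.5625) + f(-2.125) + f(-1.6875) + ...].
Sum ≈ 1.0191.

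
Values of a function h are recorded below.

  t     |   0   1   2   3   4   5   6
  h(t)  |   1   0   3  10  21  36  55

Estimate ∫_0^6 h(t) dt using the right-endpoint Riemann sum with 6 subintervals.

Δt = 1.
Sum = 1·[0 + 3 + 10 + 21 + 36 + 55] = 125.

125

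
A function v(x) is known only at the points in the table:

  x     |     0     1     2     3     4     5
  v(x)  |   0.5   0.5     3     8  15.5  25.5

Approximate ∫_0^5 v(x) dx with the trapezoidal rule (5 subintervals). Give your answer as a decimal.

40

Δx = 1.
T_5 = (1/2)·[0.5 + 2·0.5 + 2·3 + 2·8 + 2·15.5 + 25.5] = 40.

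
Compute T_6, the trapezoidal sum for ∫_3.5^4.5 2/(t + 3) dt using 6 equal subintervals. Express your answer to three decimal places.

Δt = (4.5 − 3.5)/6 = 1/6.
f(3.5) = 4/13, f(11/3) = 0.3, f(23/6) = 12/41, f(4) = 2/7, f(25/6) = 12/43, f(13/3) = 3/11, f(4.5) = 4/15.
T_6 = (Δt/2)·[f(t_0) + 2f(t_1) + ... + 2f(t_{5}) + f(t_6)].
Sum ≈ 0.286.

0.286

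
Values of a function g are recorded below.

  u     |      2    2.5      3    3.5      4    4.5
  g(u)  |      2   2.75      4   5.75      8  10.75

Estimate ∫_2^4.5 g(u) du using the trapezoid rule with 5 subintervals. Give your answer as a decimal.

Δu = 0.5.
T_5 = (0.5/2)·[2 + 2·2.75 + 2·4 + 2·5.75 + 2·8 + 10.75] = 13.4375.

13.4375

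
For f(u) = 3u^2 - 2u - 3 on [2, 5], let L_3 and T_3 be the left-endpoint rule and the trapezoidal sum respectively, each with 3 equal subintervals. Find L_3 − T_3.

-28.5

L_3 = 60.
T_3 = 88.5.
L_3 − T_3 = -28.5.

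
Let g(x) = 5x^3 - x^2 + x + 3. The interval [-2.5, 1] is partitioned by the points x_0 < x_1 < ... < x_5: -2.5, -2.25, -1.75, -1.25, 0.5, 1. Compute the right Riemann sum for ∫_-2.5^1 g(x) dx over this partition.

-23.62890625

Subinterval widths: 0.25, 0.5, 0.5, 1.75, 0.5.
Right endpoints: -2.25, -1.75, -1.25, 0.5, 1.
g(-2.25) = -61.265625, g(-1.75) = -28.609375, g(-1.25) = -9.578125, g(0.5) = 3.875, g(1) = 8.
Sum = Σ Δx_i · g(x_i).
Sum = -23.62890625.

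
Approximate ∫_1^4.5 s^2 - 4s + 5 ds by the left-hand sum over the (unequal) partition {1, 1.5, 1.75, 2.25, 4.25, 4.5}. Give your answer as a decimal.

5.484375

Subinterval widths: 0.5, 0.25, 0.5, 2, 0.25.
Left endpoints: 1, 1.5, 1.75, 2.25, 4.25.
f(1) = 2, f(1.5) = 1.25, f(1.75) = 1.0625, f(2.25) = 1.0625, f(4.25) = 6.0625.
Sum = Σ Δs_i · f(s_i).
Sum = 5.484375.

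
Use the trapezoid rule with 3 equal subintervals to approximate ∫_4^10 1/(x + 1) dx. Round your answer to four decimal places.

Δx = (10 − 4)/3 = 2.
f(4) = 0.2, f(6) = 1/7, f(8) = 1/9, f(10) = 1/11.
T_3 = (Δx/2)·[f(x_0) + 2f(x_1) + 2f(x_2) + f(x_3)].
Sum ≈ 0.7988.

0.7988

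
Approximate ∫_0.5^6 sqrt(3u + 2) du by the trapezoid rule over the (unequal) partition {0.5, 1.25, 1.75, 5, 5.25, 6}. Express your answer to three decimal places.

18.248

Subinterval widths: 0.75, 0.5, 3.25, 0.25, 0.75.
f(0.5) ≈ 1.871, f(1.25) ≈ 2.398, f(1.75) ≈ 2.693, f(5) ≈ 4.123, f(5.25) ≈ 4.213, f(6) ≈ 4.472.
On each subinterval the trapezoid contributes (Δu_i/2)·[f(u_{i-1}) + f(u_i)].
Sum ≈ 18.248.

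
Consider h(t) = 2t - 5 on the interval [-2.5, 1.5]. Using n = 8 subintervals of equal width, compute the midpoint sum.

-24

Δt = (1.5 − (-2.5))/8 = 0.5.
Midpoints: -2.25, -1.75, -1.25, -0.75, -0.25, 0.25, 0.75, 1.25.
h(-2.25) = -9.5, h(-1.75) = -8.5, h(-1.25) = -7.5, h(-0.75) = -6.5, h(-0.25) = -5.5, h(0.25) = -4.5, h(0.75) = -3.5, h(1.25) = -2.5.
Sum = Δt · [h(-2.25) + h(-1.75) + h(-1.25) + ...].
Sum = -24.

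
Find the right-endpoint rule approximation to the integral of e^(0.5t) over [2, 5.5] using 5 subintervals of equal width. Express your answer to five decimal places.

30.63556

Δt = (5.5 − 2)/5 = 0.7.
Right endpoints: 2.7, 3.4, 4.1, 4.8, 5.5.
f(2.7) ≈ 3.85743, f(3.4) ≈ 5.47395, f(4.1) ≈ 7.76790, f(4.8) ≈ 11.02318, f(5.5) ≈ 15.64263.
Sum = Δt · [f(2.7) + f(3.4) + f(4.1) + f(4.8) + f(5.5)].
Sum ≈ 30.63556.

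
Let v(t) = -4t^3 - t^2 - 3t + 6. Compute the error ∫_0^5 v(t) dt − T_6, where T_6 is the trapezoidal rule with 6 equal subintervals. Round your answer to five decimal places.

17.93981

Exact integral: ∫_0^5 v(t) dt ≈ -674.1666667.
T_6 ≈ -692.1064815.
Error ≈ -674.1666667 − (-692.1064815) ≈ 17.93981.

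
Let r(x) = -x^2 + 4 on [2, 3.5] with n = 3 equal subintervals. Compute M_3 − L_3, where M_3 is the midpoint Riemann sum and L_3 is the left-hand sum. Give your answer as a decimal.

M_3 = -5.59375.
L_3 = -3.625.
M_3 − L_3 = -1.96875.

-1.96875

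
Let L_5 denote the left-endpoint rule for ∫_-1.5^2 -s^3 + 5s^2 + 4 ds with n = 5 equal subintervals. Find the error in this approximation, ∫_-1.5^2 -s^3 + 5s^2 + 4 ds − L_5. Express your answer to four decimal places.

-2.1335

Exact integral: ∫_-1.5^2 f(s) ds ≈ 30.223958.
L_5 = 32.3575.
Error ≈ 30.223958 − 32.3575 ≈ -2.1335.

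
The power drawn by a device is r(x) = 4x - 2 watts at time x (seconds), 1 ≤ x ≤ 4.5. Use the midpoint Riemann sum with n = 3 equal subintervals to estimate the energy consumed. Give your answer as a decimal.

31.5

Δx = (4.5 − 1)/3 = 7/6.
Midpoints: 19/12, 2.75, 47/12.
r(19/12) = 13/3, r(2.75) = 9, r(47/12) = 41/3.
Sum = Δx · [r(19/12) + r(2.75) + r(47/12)].
Sum = 31.5.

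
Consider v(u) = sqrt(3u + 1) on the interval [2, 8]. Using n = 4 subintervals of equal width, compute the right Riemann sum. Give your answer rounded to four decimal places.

Δu = (8 − 2)/4 = 1.5.
Right endpoints: 3.5, 5, 6.5, 8.
v(3.5) ≈ 3.3912, v(5) ≈ 4.0000, v(6.5) ≈ 4.5277, v(8) ≈ 5.0000.
Sum = Δu · [v(3.5) + v(5) + v(6.5) + v(8)].
Sum ≈ 25.3783.

25.3783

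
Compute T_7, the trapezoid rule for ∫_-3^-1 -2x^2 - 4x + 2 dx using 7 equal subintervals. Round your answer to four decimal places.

2.6122

Δx = (-1 − (-3))/7 = 2/7.
f(-3) = -4, f(-19/7) = -92/49, f(-17/7) = -4/49, f(-15/7) = 68/49, f(-13/7) = 124/49, f(-11/7) = 164/49, f(-9/7) = 188/49, f(-1) = 4.
T_7 = (Δx/2)·[f(x_0) + 2f(x_1) + ... + 2f(x_{6}) + f(x_7)].
Sum ≈ 2.6122.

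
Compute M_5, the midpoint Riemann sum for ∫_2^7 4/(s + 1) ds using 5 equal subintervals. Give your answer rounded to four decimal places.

3.9077

Δs = (7 − 2)/5 = 1.
Midpoints: 2.5, 3.5, 4.5, 5.5, 6.5.
f(2.5) = 8/7, f(3.5) = 8/9, f(4.5) = 8/11, f(5.5) = 8/13, f(6.5) = 8/15.
Sum = Δs · [f(2.5) + f(3.5) + f(4.5) + f(5.5) + f(6.5)].
Sum ≈ 3.9077.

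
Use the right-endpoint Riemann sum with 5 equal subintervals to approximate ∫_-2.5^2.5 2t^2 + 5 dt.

Δt = (2.5 − (-2.5))/5 = 1.
Right endpoints: -1.5, -0.5, 0.5, 1.5, 2.5.
f(-1.5) = 9.5, f(-0.5) = 5.5, f(0.5) = 5.5, f(1.5) = 9.5, f(2.5) = 17.5.
Sum = Δt · [f(-1.5) + f(-0.5) + f(0.5) + f(1.5) + f(2.5)].
Sum = 47.5.

47.5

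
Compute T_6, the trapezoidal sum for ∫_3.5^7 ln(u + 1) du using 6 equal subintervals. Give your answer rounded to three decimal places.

6.364

Δu = (7 − 3.5)/6 = 7/12.
f(3.5) ≈ 1.504, f(49/12) ≈ 1.626, f(14/3) ≈ 1.735, f(5.25) ≈ 1.833, f(35/6) ≈ 1.922, f(77/12) ≈ 2.004, f(7) ≈ 2.079.
T_6 = (Δu/2)·[f(u_0) + 2f(u_1) + ... + 2f(u_{5}) + f(u_6)].
Sum ≈ 6.364.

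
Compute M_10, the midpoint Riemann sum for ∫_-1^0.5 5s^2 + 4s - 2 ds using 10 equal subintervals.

Δs = (0.5 − (-1))/10 = 0.15.
Midpoints: -0.925, -0.775, -0.625, -0.475, -0.325, -0.175, -0.025, 0.125, 0.275, 0.425.
f(-0.925) = -1.421875, f(-0.775) = -2.096875, f(-0.625) = -2.546875, f(-0.475) = -2.771875, f(-0.325) = -2.771875, f(-0.175) = -2.546875, f(-0.025) = -2.096875, f(0.125) = -1.421875, f(0.275) = -0.521875, f(0.425) = 0.603125.
Sum = Δs · [f(-0.925) + f(-0.775) + f(-0.625) + ...].
Sum = -2.6390625.

-2.6390625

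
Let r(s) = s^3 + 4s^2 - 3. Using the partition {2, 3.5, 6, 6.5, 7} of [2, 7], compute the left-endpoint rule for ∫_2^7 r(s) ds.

652.5

Subinterval widths: 1.5, 2.5, 0.5, 0.5.
Left endpoints: 2, 3.5, 6, 6.5.
r(2) = 21, r(3.5) = 88.875, r(6) = 357, r(6.5) = 440.625.
Sum = Σ Δs_i · r(s_i).
Sum = 652.5.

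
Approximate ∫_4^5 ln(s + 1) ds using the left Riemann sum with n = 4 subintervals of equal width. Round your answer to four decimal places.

Δs = (5 − 4)/4 = 0.25.
Left endpoints: 4, 4.25, 4.5, 4.75.
f(4) ≈ 1.6094, f(4.25) ≈ 1.6582, f(4.5) ≈ 1.7047, f(4.75) ≈ 1.7492.
Sum = Δs · [f(4) + f(4.25) + f(4.5) + f(4.75)].
Sum ≈ 1.6804.

1.6804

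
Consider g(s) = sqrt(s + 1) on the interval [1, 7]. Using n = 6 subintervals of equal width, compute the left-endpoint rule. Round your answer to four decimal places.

12.4776

Δs = (7 − 1)/6 = 1.
Left endpoints: 1, 2, 3, 4, 5, 6.
g(1) ≈ 1.4142, g(2) ≈ 1.7321, g(3) ≈ 2.0000, g(4) ≈ 2.2361, g(5) ≈ 2.4495, g(6) ≈ 2.6458.
Sum = Δs · [g(1) + g(2) + g(3) + ...].
Sum ≈ 12.4776.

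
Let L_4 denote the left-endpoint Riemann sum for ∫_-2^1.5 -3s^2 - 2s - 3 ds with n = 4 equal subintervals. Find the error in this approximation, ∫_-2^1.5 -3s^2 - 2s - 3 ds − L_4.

0.57421875

Exact integral: ∫_-2^1.5 f(s) ds = -20.125.
L_4 = -20.69921875.
Error = -20.125 − (-20.69921875) = 0.57421875.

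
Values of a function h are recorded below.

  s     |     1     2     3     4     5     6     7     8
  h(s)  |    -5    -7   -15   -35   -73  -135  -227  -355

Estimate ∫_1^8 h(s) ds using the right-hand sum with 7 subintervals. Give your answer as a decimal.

-847

Δs = 1.
Sum = 1·[(-7) + (-15) + (-35) + (-73) + (-135) + (-227) + (-355)] = -847.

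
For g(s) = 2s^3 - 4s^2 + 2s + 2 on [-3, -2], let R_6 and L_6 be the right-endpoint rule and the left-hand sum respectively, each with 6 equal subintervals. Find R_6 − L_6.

R_6 ≈ -55.921296.
L_6 ≈ -65.921296.
R_6 − L_6 = 10.

10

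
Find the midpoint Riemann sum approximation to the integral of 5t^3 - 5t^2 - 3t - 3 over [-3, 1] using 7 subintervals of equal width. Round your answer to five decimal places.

-144.48980

Δt = (1 − (-3))/7 = 4/7.
Midpoints: -19/7, -15/7, -11/7, -1, -3/7, 1/7, 5/7.
f(-19/7) = -45166/343, f(-15/7) = -23574/343, f(-11/7) = -10302/343, f(-1) = -10, f(-3/7) = -1038/343, f(1/7) = -1206/343, f(5/7) = -2014/343.
Sum = Δt · [f(-19/7) + f(-15/7) + f(-11/7) + ...].
Sum ≈ -144.48980.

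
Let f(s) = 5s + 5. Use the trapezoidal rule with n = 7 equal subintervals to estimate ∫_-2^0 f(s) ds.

Δs = (0 − (-2))/7 = 2/7.
f(-2) = -5, f(-12/7) = -25/7, f(-10/7) = -15/7, f(-8/7) = -5/7, f(-6/7) = 5/7, f(-4/7) = 15/7, f(-2/7) = 25/7, f(0) = 5.
T_7 = (Δs/2)·[f(s_0) + 2f(s_1) + ... + 2f(s_{6}) + f(s_7)].
Sum = 0.

0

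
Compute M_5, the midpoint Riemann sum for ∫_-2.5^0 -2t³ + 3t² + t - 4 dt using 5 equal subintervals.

21.484375

Δt = (0 − (-2.5))/5 = 0.5.
Midpoints: -2.25, -1.75, -1.25, -0.75, -0.25.
f(-2.25) = 31.71875, f(-1.75) = 14.15625, f(-1.25) = 3.34375, f(-0.75) = -2.21875, f(-0.25) = -4.03125.
Sum = Δt · [f(-2.25) + f(-1.75) + f(-1.25) + f(-0.75) + f(-0.25)].
Sum = 21.484375.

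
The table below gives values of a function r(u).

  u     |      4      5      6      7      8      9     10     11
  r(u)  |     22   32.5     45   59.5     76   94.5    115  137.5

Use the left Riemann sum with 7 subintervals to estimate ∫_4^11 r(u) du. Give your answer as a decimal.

Δu = 1.
Sum = 1·[22 + 32.5 + 45 + 59.5 + 76 + 94.5 + 115] = 444.5.

444.5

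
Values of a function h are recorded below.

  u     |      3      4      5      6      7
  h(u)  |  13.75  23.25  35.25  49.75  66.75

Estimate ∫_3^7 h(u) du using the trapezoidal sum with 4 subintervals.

148.5

Δu = 1.
T_4 = (1/2)·[13.75 + 2·23.25 + 2·35.25 + 2·49.75 + 66.75] = 148.5.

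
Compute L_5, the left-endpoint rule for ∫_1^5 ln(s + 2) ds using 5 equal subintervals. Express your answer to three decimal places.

5.976

Δs = (5 − 1)/5 = 0.8.
Left endpoints: 1, 1.8, 2.6, 3.4, 4.2.
f(1) ≈ 1.099, f(1.8) ≈ 1.335, f(2.6) ≈ 1.526, f(3.4) ≈ 1.686, f(4.2) ≈ 1.825.
Sum = Δs · [f(1) + f(1.8) + f(2.6) + f(3.4) + f(4.2)].
Sum ≈ 5.976.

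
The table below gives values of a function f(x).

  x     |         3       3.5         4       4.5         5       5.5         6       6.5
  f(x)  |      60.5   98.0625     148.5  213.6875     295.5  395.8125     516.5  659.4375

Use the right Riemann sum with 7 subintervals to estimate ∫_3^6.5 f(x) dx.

Δx = 0.5.
Sum = 0.5·[98.0625 + 148.5 + 213.6875 + 295.5 + 395.8125 + 516.5 + 659.4375] = 1163.75.

1163.75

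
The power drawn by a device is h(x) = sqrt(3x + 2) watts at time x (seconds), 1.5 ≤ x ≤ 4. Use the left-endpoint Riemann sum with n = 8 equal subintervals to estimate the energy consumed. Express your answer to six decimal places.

7.770289

Δx = (4 − 1.5)/8 = 0.3125.
Left endpoints: 1.5, 1.8125, 2.125, 2.4375, 2.75, 3.0625, 3.375, 3.6875.
h(1.5) ≈ 2.549510, h(1.8125) ≈ 2.727178, h(2.125) ≈ 2.893959, h(2.4375) ≈ 3.051639, h(2.75) ≈ 3.201562, h(3.0625) ≈ 3.344772, h(3.375) ≈ 3.482097, h(3.6875) ≈ 3.614208.
Sum = Δx · [h(1.5) + h(1.8125) + h(2.125) + ...].
Sum ≈ 7.770289.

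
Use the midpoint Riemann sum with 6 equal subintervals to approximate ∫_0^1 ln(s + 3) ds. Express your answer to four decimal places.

1.2494

Δs = (1 − 0)/6 = 1/6.
Midpoints: 1/12, 0.25, 5/12, 7/12, 0.75, 11/12.
f(1/12) ≈ 1.1260, f(0.25) ≈ 1.1787, f(5/12) ≈ 1.2287, f(7/12) ≈ 1.2763, f(0.75) ≈ 1.3218, f(11/12) ≈ 1.3652.
Sum = Δs · [f(1/12) + f(0.25) + f(5/12) + ...].
Sum ≈ 1.2494.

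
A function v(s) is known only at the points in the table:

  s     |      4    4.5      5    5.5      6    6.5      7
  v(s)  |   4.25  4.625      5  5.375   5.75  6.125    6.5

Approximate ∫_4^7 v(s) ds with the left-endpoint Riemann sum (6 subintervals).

15.5625

Δs = 0.5.
Sum = 0.5·[4.25 + 4.625 + 5 + 5.375 + 5.75 + 6.125] = 15.5625.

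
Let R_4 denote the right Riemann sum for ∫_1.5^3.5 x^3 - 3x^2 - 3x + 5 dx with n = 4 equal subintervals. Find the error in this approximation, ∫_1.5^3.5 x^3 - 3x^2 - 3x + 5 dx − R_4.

Exact integral: ∫_1.5^3.5 f(x) dx = -8.25.
R_4 = -7.
Error = -8.25 − (-7) = -1.25.

-1.25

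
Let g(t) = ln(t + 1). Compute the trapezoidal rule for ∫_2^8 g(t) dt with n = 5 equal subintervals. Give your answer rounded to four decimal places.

Δt = (8 − 2)/5 = 1.2.
g(2) ≈ 1.0986, g(3.2) ≈ 1.4351, g(4.4) ≈ 1.6864, g(5.6) ≈ 1.8871, g(6.8) ≈ 2.0541, g(8) ≈ 2.1972.
T_5 = (Δt/2)·[g(t_0) + 2g(t_1) + ... + 2g(t_{4}) + g(t_5)].
Sum ≈ 10.4527.

10.4527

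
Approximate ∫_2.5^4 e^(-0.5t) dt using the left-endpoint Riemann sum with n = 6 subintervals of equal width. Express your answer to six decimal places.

0.321629

Δt = (4 − 2.5)/6 = 0.25.
Left endpoints: 2.5, 2.75, 3, 3.25, 3.5, 3.75.
f(2.5) ≈ 0.286505, f(2.75) ≈ 0.252840, f(3) ≈ 0.223130, f(3.25) ≈ 0.196912, f(3.5) ≈ 0.173774, f(3.75) ≈ 0.153355.
Sum = Δt · [f(2.5) + f(2.75) + f(3) + ...].
Sum ≈ 0.321629.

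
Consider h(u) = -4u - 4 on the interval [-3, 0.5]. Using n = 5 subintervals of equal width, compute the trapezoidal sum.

Δu = (0.5 − (-3))/5 = 0.7.
h(-3) = 8, h(-2.3) = 5.2, h(-1.6) = 2.4, h(-0.9) = -0.4, h(-0.2) = -3.2, h(0.5) = -6.
T_5 = (Δu/2)·[h(u_0) + 2h(u_1) + ... + 2h(u_{4}) + h(u_5)].
Sum = 3.5.

3.5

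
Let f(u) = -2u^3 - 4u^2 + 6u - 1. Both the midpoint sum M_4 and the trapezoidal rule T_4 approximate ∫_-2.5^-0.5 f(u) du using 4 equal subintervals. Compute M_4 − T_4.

-0.625

M_4 = -21.375.
T_4 = -20.75.
M_4 − T_4 = -0.625.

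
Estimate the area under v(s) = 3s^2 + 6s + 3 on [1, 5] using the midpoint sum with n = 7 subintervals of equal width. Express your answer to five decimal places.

207.67347

Δs = (5 − 1)/7 = 4/7.
Midpoints: 9/7, 13/7, 17/7, 3, 25/7, 29/7, 33/7.
v(9/7) = 768/49, v(13/7) = 1200/49, v(17/7) = 1728/49, v(3) = 48, v(25/7) = 3072/49, v(29/7) = 3888/49, v(33/7) = 4800/49.
Sum = Δs · [v(9/7) + v(13/7) + v(17/7) + ...].
Sum ≈ 207.67347.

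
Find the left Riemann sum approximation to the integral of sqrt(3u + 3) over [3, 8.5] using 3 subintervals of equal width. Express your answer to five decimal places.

22.81259

Δu = (8.5 − 3)/3 = 11/6.
Left endpoints: 3, 29/6, 20/3.
f(3) ≈ 3.46410, f(29/6) ≈ 4.18330, f(20/3) ≈ 4.79583.
Sum = Δu · [f(3) + f(29/6) + f(20/3)].
Sum ≈ 22.81259.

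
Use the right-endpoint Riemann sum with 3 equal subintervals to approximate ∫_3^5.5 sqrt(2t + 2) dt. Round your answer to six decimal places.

8.400983

Δt = (5.5 − 3)/3 = 5/6.
Right endpoints: 23/6, 14/3, 5.5.
f(23/6) ≈ 3.109126, f(14/3) ≈ 3.366502, f(5.5) ≈ 3.605551.
Sum = Δt · [f(23/6) + f(14/3) + f(5.5)].
Sum ≈ 8.400983.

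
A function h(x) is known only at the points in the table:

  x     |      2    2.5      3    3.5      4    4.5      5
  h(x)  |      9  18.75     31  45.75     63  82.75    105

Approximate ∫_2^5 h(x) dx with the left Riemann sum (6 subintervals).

125.125

Δx = 0.5.
Sum = 0.5·[9 + 18.75 + 31 + 45.75 + 63 + 82.75] = 125.125.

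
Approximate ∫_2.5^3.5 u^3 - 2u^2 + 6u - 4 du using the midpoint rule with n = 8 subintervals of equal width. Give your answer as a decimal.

23.57421875

Δu = (3.5 − 2.5)/8 = 0.125.
Midpoints: 2.5625, 2.6875, 2.8125, 2.9375, 3.0625, 3.1875, 3.3125, 3.4375.
f(2.5625) = 61721/4096, f(2.6875) = 70003/4096, f(2.8125) = 79061/4096, f(2.9375) = 88943/4096, f(3.0625) = 99697/4096, f(3.1875) = 111371/4096, f(3.3125) = 124013/4096, f(3.4375) = 137671/4096.
Sum = Δu · [f(2.5625) + f(2.6875) + f(2.8125) + ...].
Sum = 23.57421875.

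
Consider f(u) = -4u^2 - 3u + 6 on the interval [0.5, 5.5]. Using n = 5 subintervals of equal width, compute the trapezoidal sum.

-240

Δu = (5.5 − 0.5)/5 = 1.
f(0.5) = 3.5, f(1.5) = -7.5, f(2.5) = -26.5, f(3.5) = -53.5, f(4.5) = -88.5, f(5.5) = -131.5.
T_5 = (Δu/2)·[f(u_0) + 2f(u_1) + ... + 2f(u_{4}) + f(u_5)].
Sum = -240.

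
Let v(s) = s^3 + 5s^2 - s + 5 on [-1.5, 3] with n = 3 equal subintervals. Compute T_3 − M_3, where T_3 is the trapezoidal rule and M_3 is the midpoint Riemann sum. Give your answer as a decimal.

18.3515625

T_3 = 100.96875.
M_3 = 82.6171875.
T_3 − M_3 = 18.3515625.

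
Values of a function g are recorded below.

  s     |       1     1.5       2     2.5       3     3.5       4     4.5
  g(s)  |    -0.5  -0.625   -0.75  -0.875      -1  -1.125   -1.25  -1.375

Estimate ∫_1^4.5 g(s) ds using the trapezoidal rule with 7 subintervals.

-3.28125

Δs = 0.5.
T_7 = (0.5/2)·[(-0.5) + 2·(-0.625) + 2·(-0.75) + 2·(-0.875) + 2·(-1) + 2·(-1.125) + 2·(-1.25) + (-1.375)] = -3.28125.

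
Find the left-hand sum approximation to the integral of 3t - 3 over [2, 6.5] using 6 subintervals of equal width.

38.8125

Δt = (6.5 − 2)/6 = 0.75.
Left endpoints: 2, 2.75, 3.5, 4.25, 5, 5.75.
f(2) = 3, f(2.75) = 5.25, f(3.5) = 7.5, f(4.25) = 9.75, f(5) = 12, f(5.75) = 14.25.
Sum = Δt · [f(2) + f(2.75) + f(3.5) + ...].
Sum = 38.8125.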